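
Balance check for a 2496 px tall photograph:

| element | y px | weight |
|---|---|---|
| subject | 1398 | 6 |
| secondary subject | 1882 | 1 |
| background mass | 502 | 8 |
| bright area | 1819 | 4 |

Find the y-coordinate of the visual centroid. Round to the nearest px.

y ≈ 1135

Total weight = 6 + 1 + 8 + 4 = 19.
y: (6·1398 + 1·1882 + 8·502 + 4·1819) / 19 = 21562 / 19 ≈ 1134.84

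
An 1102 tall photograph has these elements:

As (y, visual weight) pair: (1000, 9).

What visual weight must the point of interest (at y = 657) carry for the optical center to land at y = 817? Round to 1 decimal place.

w ≈ 10.3

The single fixed element contributes weight 9, moment 9·1000 = 9000.
Set Σw·y/Σw = 817: (9000 + 657w) = 817·(9 + w).
So w = (817·9 − 9000)/(657 − 817) = -1647/-160 ≈ 10.29.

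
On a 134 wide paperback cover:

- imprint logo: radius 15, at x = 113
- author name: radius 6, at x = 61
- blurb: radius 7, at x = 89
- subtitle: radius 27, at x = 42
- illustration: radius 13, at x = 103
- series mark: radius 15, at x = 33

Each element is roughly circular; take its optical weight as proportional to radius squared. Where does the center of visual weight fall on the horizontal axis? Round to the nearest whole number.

Weights ∝ r²: imprint logo 15² = 225, author name 6² = 36, blurb 7² = 49, subtitle 27² = 729, illustration 13² = 169, series mark 15² = 225; Σw = 1433.
x-moment: 225·113 + 36·61 + 49·89 + 729·42 + 169·103 + 225·33 = 87432; centroid 87432/1433 ≈ 61.01.

x ≈ 61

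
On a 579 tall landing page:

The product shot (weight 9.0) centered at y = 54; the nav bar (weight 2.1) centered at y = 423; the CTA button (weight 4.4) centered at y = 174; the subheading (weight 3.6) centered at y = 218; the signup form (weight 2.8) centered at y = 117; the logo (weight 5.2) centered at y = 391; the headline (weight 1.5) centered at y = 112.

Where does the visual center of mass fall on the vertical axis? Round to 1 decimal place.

Σw = 9.0 + 2.1 + 4.4 + 3.6 + 2.8 + 5.2 + 1.5 = 28.6.
y-moment: 9.0·54 + 2.1·423 + 4.4·174 + 3.6·218 + 2.8·117 + 5.2·391 + 1.5·112 = 5453.5; centroid 5453.5/28.6 ≈ 190.68.

y ≈ 190.7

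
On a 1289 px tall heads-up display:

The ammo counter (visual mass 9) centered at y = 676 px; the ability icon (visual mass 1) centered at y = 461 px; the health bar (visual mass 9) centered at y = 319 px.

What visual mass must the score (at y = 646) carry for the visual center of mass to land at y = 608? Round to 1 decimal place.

Known weights sum to 9 + 1 + 9 = 19; their moment is 9·676 + 1·461 + 9·319 = 9416.
Set Σw·y/Σw = 608: (9416 + 646w) = 608·(19 + w).
So w = (608·19 − 9416)/(646 − 608) = 2136/38 ≈ 56.21.

w ≈ 56.2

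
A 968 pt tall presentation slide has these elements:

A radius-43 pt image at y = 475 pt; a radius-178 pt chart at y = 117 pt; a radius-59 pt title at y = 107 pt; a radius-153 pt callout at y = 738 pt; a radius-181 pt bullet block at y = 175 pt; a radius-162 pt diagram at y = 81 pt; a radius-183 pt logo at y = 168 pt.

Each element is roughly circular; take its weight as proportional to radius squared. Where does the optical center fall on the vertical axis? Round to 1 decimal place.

y ≈ 233.6

Weights ∝ r²: image 43² = 1849, chart 178² = 31684, title 59² = 3481, callout 153² = 23409, bullet block 181² = 32761, diagram 162² = 26244, logo 183² = 33489; Σw = 152917.
Σw·y = 1849·475 + 31684·117 + 3481·107 + 23409·738 + 32761·175 + 26244·81 + 33489·168 = 35718703, so ȳ = 35718703/152917 ≈ 233.58.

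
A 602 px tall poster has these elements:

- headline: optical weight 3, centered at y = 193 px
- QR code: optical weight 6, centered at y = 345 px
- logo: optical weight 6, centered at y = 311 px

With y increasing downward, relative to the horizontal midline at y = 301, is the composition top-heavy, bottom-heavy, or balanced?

balanced

Total weight = 3 + 6 + 6 = 15.
y: (3·193 + 6·345 + 6·311) / 15 = 4515 / 15 ≈ 301.00
That equals the midline 301 — balanced.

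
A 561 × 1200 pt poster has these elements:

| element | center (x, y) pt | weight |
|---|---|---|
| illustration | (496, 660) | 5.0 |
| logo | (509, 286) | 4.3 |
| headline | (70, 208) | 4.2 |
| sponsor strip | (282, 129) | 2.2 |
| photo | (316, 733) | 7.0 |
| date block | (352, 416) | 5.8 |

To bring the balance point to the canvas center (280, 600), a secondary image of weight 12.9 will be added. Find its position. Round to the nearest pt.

After adding the secondary image, total weight = 5.0 + 4.3 + 4.2 + 2.2 + 7.0 + 5.8 + 12.9 = 41.4.
x: need Σw·x = 41.4·280 = 11592.0. Existing = 5.0·496 + 4.3·509 + 4.2·70 + 2.2·282 + 7.0·316 + 5.8·352 = 9836.7. Remainder 1755.3 / 12.9 ≈ 136.07.
y: need Σw·y = 41.4·600 = 24840.0. Existing = 5.0·660 + 4.3·286 + 4.2·208 + 2.2·129 + 7.0·733 + 5.8·416 = 13231.0. Remainder 11609.0 / 12.9 ≈ 899.92.

(136, 900)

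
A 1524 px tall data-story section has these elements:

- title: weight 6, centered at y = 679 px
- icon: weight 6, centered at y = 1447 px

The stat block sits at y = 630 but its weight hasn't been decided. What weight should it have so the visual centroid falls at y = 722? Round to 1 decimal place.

Existing Σw = 12 (6 + 6); existing moment 6·679 + 6·1447 = 12756.
Balance at y = 722 requires (12756 + w·630) / (12 + w) = 722.
Solving: w = (722·12 − 12756) / (630 − 722) = -4092 / -92 ≈ 44.48.

w ≈ 44.5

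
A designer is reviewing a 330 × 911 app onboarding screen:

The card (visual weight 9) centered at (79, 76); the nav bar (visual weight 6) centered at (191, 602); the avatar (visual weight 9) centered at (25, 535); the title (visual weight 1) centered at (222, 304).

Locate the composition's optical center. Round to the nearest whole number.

(92, 377)

Σw = 9 + 6 + 9 + 1 = 25.
Σw·x = 9·79 + 6·191 + 9·25 + 1·222 = 2304, so x̄ = 2304/25 ≈ 92.16.
Σw·y = 9·76 + 6·602 + 9·535 + 1·304 = 9415, so ȳ = 9415/25 ≈ 376.60.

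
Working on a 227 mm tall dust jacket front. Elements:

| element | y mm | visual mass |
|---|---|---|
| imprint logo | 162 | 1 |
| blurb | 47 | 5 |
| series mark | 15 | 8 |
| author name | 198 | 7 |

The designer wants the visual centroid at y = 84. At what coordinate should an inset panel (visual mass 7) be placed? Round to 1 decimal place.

y ≈ 64.1

New total weight: (1 + 5 + 8 + 7) + 7 = 28.
Along y: (1903 + 7·y) / 28 = 84 (existing moment 1·162 + 5·47 + 8·15 + 7·198 = 1903) ⇒ y = (2352 − 1903) / 7 ≈ 64.14.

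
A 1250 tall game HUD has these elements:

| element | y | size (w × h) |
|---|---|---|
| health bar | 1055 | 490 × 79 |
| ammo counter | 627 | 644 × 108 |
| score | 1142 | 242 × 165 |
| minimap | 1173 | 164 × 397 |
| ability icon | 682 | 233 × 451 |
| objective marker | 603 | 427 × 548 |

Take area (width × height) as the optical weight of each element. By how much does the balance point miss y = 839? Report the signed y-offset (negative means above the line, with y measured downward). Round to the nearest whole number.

Areas → weights: health bar 490·79 = 38710, ammo counter 644·108 = 69552, score 242·165 = 39930, minimap 164·397 = 65108, ability icon 233·451 = 105083, objective marker 427·548 = 233996; Σw = 552379.
Σw·y = 419186092; ȳ = 419186092/552379 ≈ 758.87.
Difference: 758.87 − 839 ≈ -80.13.

≈ -80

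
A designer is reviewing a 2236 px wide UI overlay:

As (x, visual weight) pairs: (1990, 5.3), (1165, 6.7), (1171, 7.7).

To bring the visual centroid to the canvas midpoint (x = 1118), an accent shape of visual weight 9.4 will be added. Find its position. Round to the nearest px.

With the accent shape, Σw becomes 5.3 + 6.7 + 7.7 + 9.4 = 29.1.
x: target moment 29.1×1118 = 32533.8; current 5.3·1990 + 6.7·1165 + 7.7·1171 = 27369.2; the accent shape supplies 5164.6, so x = 5164.6/9.4 ≈ 549.43.

x ≈ 549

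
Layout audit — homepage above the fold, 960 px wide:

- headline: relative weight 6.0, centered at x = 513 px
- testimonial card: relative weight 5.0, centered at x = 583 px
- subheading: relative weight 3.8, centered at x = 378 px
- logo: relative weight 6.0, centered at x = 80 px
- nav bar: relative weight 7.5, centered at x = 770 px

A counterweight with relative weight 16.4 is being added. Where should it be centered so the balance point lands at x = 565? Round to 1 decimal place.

New total weight: (6.0 + 5.0 + 3.8 + 6.0 + 7.5) + 16.4 = 44.7.
x: need Σw·x = 44.7·565 = 25255.5. Existing = 6.0·513 + 5.0·583 + 3.8·378 + 6.0·80 + 7.5·770 = 13684.4. Remainder 11571.1 / 16.4 ≈ 705.55.

x ≈ 705.6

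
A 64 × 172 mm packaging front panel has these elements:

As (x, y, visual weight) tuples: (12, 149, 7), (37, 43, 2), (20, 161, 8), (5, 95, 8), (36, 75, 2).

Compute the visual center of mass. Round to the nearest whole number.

Σw = 7 + 2 + 8 + 8 + 2 = 27.
x: (7·12 + 2·37 + 8·20 + 8·5 + 2·36) / 27 = 430 / 27 ≈ 15.93
y: (7·149 + 2·43 + 8·161 + 8·95 + 2·75) / 27 = 3327 / 27 ≈ 123.22

(16, 123)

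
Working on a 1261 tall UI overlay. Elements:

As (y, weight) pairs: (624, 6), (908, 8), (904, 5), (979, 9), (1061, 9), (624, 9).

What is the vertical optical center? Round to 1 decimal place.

y ≈ 858.8

Total weight = 6 + 8 + 5 + 9 + 9 + 9 = 46.
Σw·y = 39504; ȳ = 39504/46 ≈ 858.78.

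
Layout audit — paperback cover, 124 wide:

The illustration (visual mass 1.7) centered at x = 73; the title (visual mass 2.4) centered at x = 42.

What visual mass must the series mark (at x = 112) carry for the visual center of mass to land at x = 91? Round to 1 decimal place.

Existing Σw = 4.1 (1.7 + 2.4); existing moment 1.7·73 + 2.4·42 = 224.9.
Balance at x = 91 requires (224.9 + w·112) / (4.1 + w) = 91.
So w = (91·4.1 − 224.9)/(112 − 91) = 148.2/21 ≈ 7.06.

w ≈ 7.1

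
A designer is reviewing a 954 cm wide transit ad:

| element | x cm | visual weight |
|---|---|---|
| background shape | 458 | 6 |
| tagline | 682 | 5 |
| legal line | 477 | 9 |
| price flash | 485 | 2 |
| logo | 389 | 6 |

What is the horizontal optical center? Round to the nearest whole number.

x ≈ 491

Total weight = 6 + 5 + 9 + 2 + 6 = 28.
Σw·x = 6·458 + 5·682 + 9·477 + 2·485 + 6·389 = 13755, so x̄ = 13755/28 ≈ 491.25.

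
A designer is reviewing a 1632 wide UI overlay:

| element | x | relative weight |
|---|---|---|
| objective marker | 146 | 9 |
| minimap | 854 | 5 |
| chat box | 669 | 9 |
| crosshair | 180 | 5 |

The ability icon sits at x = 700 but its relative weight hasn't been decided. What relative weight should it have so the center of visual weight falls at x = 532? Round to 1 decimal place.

Existing Σw = 28 (9 + 5 + 9 + 5); existing moment 9·146 + 5·854 + 9·669 + 5·180 = 12505.
Balance at x = 532 requires (12505 + w·700) / (28 + w) = 532.
So w = (532·28 − 12505)/(700 − 532) = 2391/168 ≈ 14.23.

w ≈ 14.2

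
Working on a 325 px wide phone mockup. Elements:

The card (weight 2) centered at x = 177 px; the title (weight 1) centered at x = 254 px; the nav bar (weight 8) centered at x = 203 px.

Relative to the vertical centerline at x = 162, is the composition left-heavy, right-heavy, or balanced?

right-heavy

Weights sum to 2 + 1 + 8 = 11.
x: (2·177 + 1·254 + 8·203) / 11 = 2232 / 11 ≈ 202.91
202.9 vs midline 162 → right-heavy.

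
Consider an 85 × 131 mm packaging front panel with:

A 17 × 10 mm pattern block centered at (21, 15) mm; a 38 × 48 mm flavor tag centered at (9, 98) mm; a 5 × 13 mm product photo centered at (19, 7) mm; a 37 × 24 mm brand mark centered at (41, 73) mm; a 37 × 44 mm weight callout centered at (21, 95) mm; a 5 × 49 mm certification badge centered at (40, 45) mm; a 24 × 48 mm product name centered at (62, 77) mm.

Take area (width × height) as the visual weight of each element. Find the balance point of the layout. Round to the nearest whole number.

Areas → weights: pattern block 17·10 = 170, flavor tag 38·48 = 1824, product photo 5·13 = 65, brand mark 37·24 = 888, weight callout 37·44 = 1628, certification badge 5·49 = 245, product name 24·48 = 1152; Σw = 5972.
Σw·x = 173041; x̄ = 173041/5972 ≈ 28.98.
y: moment 500970 / weight 5972 ≈ 83.89

(29, 84)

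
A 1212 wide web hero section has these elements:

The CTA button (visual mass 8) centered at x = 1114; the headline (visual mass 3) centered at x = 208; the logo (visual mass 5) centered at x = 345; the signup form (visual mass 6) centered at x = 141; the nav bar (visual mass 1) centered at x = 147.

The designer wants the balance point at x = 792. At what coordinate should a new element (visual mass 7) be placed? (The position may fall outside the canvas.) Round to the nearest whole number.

x ≈ 1644

New total weight: (8 + 3 + 5 + 6 + 1) + 7 = 30.
x: need Σw·x = 30·792 = 23760. Existing = 8·1114 + 3·208 + 5·345 + 6·141 + 1·147 = 12254. Remainder 11506 / 7 ≈ 1643.71.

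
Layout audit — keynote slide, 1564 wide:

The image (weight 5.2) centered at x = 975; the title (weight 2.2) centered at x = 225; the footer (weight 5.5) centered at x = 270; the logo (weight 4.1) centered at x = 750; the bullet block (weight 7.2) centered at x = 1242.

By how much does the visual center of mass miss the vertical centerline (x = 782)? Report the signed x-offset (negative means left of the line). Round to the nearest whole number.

≈ 6

Total weight = 5.2 + 2.2 + 5.5 + 4.1 + 7.2 = 24.2.
x: (5.2·975 + 2.2·225 + 5.5·270 + 4.1·750 + 7.2·1242) / 24.2 = 19067.4 / 24.2 ≈ 787.91
Offset from x = 782: 787.91 − 782 ≈ 5.91.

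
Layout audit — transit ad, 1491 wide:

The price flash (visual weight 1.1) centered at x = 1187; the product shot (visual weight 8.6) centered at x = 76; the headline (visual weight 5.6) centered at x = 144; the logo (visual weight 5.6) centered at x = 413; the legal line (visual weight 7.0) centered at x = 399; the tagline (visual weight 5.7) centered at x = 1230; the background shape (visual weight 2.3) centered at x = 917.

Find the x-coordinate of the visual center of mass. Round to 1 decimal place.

x ≈ 473.3

Weights sum to 1.1 + 8.6 + 5.6 + 5.6 + 7.0 + 5.7 + 2.3 = 35.9.
Σw·x = 16991.6; x̄ = 16991.6/35.9 ≈ 473.30.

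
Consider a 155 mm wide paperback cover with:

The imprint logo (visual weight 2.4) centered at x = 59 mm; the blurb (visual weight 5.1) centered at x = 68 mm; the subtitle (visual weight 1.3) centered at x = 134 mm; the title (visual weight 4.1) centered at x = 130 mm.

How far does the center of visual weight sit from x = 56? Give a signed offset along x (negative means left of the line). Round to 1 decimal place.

Total weight = 2.4 + 5.1 + 1.3 + 4.1 = 12.9.
Σw·x = 2.4·59 + 5.1·68 + 1.3·134 + 4.1·130 = 1195.6, so x̄ = 1195.6/12.9 ≈ 92.68.
Difference: 92.68 − 56 ≈ 36.68.

≈ 36.7 mm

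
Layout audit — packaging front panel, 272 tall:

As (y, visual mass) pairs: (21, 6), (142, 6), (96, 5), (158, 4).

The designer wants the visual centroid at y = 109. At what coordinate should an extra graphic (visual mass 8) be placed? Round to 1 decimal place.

With the extra graphic, Σw becomes 6 + 6 + 5 + 4 + 8 = 29.
Along y: (2090 + 8·y) / 29 = 109 (existing moment 6·21 + 6·142 + 5·96 + 4·158 = 2090) ⇒ y = (3161 − 2090) / 8 ≈ 133.88.

y ≈ 133.9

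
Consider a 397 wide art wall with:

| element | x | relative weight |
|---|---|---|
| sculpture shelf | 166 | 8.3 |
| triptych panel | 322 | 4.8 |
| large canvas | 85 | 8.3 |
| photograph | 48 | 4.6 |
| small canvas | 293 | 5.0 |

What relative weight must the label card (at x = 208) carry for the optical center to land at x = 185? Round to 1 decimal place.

Existing Σw = 31.0 (8.3 + 4.8 + 8.3 + 4.6 + 5.0); existing moment 8.3·166 + 4.8·322 + 8.3·85 + 4.6·48 + 5.0·293 = 5314.7.
For the centroid to hit 185: (5314.7 + w·208) / (31.0 + w) = 185.
Solving: w = (185·31.0 − 5314.7) / (208 − 185) = 420.3 / 23 ≈ 18.27.

w ≈ 18.3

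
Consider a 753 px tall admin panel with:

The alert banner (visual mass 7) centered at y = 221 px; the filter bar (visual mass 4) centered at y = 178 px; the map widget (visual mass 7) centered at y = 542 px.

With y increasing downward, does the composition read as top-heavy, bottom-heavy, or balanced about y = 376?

Weights sum to 7 + 4 + 7 = 18.
Σw·y = 7·221 + 4·178 + 7·542 = 6053, so ȳ = 6053/18 ≈ 336.28.
336.3 lies above (smaller y than) the midline 376, so the layout is top-heavy.

top-heavy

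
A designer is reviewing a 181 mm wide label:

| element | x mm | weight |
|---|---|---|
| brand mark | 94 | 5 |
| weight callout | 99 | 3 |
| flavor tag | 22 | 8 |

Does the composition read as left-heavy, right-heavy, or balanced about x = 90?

left-heavy

Total weight = 5 + 3 + 8 = 16.
x: (5·94 + 3·99 + 8·22) / 16 = 943 / 16 ≈ 58.94
58.9 lies left of the midline 90, so the layout is left-heavy.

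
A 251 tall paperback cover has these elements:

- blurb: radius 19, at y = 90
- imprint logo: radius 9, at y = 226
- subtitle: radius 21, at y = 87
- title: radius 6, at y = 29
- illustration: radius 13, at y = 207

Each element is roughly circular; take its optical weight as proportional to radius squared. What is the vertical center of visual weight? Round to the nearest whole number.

y ≈ 115

r² weights: blurb 19² = 361, imprint logo 9² = 81, subtitle 21² = 441, title 6² = 36, illustration 13² = 169. Total = 1088.
y: (361·90 + 81·226 + 441·87 + 36·29 + 169·207) / 1088 = 125190 / 1088 ≈ 115.06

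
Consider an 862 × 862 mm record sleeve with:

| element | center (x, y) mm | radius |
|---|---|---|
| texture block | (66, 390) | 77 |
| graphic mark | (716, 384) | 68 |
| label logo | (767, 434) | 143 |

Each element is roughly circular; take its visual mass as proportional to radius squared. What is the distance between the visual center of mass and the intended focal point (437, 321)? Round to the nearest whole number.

Weights ∝ r²: texture block 77² = 5929, graphic mark 68² = 4624, label logo 143² = 20449; Σw = 31002.
Σw·x = 5929·66 + 4624·716 + 20449·767 = 19386481, so x̄ = 19386481/31002 ≈ 625.33.
Σw·y = 5929·390 + 4624·384 + 20449·434 = 12962792, so ȳ = 12962792/31002 ≈ 418.13.
Relative to (437, 321): Δ = (188.33, 97.13); |Δ| = √(188.33² + 97.13²) ≈ 211.90.

≈ 212 mm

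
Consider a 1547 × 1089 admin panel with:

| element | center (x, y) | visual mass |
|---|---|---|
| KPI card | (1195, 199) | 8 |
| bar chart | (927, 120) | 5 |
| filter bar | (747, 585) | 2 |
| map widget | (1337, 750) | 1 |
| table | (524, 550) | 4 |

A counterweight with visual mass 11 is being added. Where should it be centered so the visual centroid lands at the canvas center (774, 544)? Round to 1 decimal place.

With the counterweight, Σw becomes 8 + 5 + 2 + 1 + 4 + 11 = 31.
Along x: (19122 + 11·x) / 31 = 774 (existing moment 8·1195 + 5·927 + 2·747 + 1·1337 + 4·524 = 19122) ⇒ x = (23994 − 19122) / 11 ≈ 442.91.
Along y: (6312 + 11·y) / 31 = 544 (existing moment 8·199 + 5·120 + 2·585 + 1·750 + 4·550 = 6312) ⇒ y = (16864 − 6312) / 11 ≈ 959.27.

(442.9, 959.3)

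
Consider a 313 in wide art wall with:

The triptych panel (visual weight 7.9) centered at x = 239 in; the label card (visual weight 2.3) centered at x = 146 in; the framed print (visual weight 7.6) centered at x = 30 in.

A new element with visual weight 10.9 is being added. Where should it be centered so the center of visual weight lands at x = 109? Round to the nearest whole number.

x ≈ 62

New total weight: (7.9 + 2.3 + 7.6) + 10.9 = 28.7.
x: target moment 28.7×109 = 3128.3; current 7.9·239 + 2.3·146 + 7.6·30 = 2451.9; the new element supplies 676.4, so x = 676.4/10.9 ≈ 62.06.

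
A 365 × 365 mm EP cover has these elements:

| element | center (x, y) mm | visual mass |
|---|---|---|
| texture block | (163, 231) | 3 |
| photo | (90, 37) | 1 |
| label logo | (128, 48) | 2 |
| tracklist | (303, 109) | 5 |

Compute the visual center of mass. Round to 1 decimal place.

Σw = 3 + 1 + 2 + 5 = 11.
Σw·x = 3·163 + 1·90 + 2·128 + 5·303 = 2350, so x̄ = 2350/11 ≈ 213.64.
Σw·y = 3·231 + 1·37 + 2·48 + 5·109 = 1371, so ȳ = 1371/11 ≈ 124.64.

(213.6, 124.6)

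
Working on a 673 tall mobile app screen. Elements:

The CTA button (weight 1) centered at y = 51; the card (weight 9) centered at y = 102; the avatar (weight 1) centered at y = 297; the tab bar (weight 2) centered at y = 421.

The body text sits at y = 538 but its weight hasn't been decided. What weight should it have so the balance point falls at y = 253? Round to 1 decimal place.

Fixed elements: Σw = 1 + 9 + 1 + 2 = 13, Σw·y = 1·51 + 9·102 + 1·297 + 2·421 = 2108.
Set Σw·y/Σw = 253: (2108 + 538w) = 253·(13 + w).
Solving: w = (253·13 − 2108) / (538 − 253) = 1181 / 285 ≈ 4.14.

w ≈ 4.1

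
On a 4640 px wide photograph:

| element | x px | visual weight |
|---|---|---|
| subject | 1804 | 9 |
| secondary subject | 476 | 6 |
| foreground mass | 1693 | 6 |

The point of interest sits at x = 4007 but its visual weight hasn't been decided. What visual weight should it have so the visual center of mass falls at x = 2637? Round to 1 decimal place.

w ≈ 19.1

Known weights sum to 9 + 6 + 6 = 21; their moment is 9·1804 + 6·476 + 6·1693 = 29250.
Balance at x = 2637 requires (29250 + w·4007) / (21 + w) = 2637.
Rearranging, w·(4007 − 2637) = 2637·21 − 29250 = 26127, so w ≈ 26127/1370 = 19.07.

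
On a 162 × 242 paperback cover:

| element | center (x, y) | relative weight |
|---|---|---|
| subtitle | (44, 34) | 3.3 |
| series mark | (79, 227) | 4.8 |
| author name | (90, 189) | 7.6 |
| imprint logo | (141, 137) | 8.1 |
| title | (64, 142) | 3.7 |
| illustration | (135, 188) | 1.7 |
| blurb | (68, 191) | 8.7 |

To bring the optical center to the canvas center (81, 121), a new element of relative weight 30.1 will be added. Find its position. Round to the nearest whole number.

After adding the new element, total weight = 3.3 + 4.8 + 7.6 + 8.1 + 3.7 + 1.7 + 8.7 + 30.1 = 68.0.
x: need Σw·x = 68.0·81 = 5508.0. Existing = 3.3·44 + 4.8·79 + 7.6·90 + 8.1·141 + 3.7·64 + 1.7·135 + 8.7·68 = 3408.4. Remainder 2099.6 / 30.1 ≈ 69.75.
y: need Σw·y = 68.0·121 = 8228.0. Existing = 3.3·34 + 4.8·227 + 7.6·189 + 8.1·137 + 3.7·142 + 1.7·188 + 8.7·191 = 6254.6. Remainder 1973.4 / 30.1 ≈ 65.56.

(70, 66)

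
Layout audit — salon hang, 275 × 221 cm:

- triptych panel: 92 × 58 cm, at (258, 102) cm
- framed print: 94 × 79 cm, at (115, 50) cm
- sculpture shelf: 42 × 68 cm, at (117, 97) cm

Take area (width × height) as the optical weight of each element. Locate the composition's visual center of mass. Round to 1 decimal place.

Areas → weights: triptych panel 92·58 = 5336, framed print 94·79 = 7426, sculpture shelf 42·68 = 2856; Σw = 15618.
x: (5336·258 + 7426·115 + 2856·117) / 15618 = 2564830 / 15618 ≈ 164.22
y: (5336·102 + 7426·50 + 2856·97) / 15618 = 1192604 / 15618 ≈ 76.36

(164.2, 76.4)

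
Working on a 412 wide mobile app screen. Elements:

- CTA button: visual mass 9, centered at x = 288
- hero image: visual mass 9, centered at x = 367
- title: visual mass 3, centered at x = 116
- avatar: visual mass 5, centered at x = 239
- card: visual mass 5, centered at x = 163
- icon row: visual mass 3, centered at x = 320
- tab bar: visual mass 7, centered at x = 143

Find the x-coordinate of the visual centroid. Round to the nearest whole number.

Total weight = 9 + 9 + 3 + 5 + 5 + 3 + 7 = 41.
x: moment 10214 / weight 41 ≈ 249.12

x ≈ 249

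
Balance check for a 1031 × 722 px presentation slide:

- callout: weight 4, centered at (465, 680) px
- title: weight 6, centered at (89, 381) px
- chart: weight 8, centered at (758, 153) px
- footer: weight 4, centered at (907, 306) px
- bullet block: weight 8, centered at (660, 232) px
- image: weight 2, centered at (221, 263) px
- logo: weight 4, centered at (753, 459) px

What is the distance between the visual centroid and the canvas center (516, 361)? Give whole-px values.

Σw = 4 + 6 + 8 + 4 + 8 + 2 + 4 = 36.
Σw·x = 20820; x̄ = 20820/36 ≈ 578.33.
Σw·y = 11672; ȳ = 11672/36 ≈ 324.22.
Relative to (516, 361): Δ = (62.33, -36.78); |Δ| = √(62.33² + -36.78²) ≈ 72.37.

≈ 72 px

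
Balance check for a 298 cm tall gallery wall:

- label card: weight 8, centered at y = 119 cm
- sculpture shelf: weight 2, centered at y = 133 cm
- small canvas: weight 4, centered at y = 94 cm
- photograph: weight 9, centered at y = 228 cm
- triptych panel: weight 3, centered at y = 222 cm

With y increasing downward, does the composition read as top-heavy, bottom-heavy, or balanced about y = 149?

bottom-heavy

Σw = 8 + 2 + 4 + 9 + 3 = 26.
y: (8·119 + 2·133 + 4·94 + 9·228 + 3·222) / 26 = 4312 / 26 ≈ 165.85
Since 165.8 is below (larger y than) 149, the composition reads bottom-heavy.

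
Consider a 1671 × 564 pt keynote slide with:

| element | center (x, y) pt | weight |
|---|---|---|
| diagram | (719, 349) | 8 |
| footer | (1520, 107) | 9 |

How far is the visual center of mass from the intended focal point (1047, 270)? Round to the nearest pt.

≈ 108 pt

Total weight = 8 + 9 = 17.
Σw·x = 8·719 + 9·1520 = 19432, so x̄ = 19432/17 ≈ 1143.06.
Σw·y = 8·349 + 9·107 = 3755, so ȳ = 3755/17 ≈ 220.88.
Relative to (1047, 270): Δ = (96.06, -49.12); |Δ| = √(96.06² + -49.12²) ≈ 107.89.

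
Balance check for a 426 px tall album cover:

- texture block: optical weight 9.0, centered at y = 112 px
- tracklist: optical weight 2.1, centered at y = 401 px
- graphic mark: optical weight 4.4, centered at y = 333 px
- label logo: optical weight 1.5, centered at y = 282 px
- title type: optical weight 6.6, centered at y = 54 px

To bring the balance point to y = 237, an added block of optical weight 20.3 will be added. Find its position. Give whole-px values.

y ≈ 311

After adding the added block, total weight = 9.0 + 2.1 + 4.4 + 1.5 + 6.6 + 20.3 = 43.9.
Along y: (4094.7 + 20.3·y) / 43.9 = 237 (existing moment 9.0·112 + 2.1·401 + 4.4·333 + 1.5·282 + 6.6·54 = 4094.7) ⇒ y = (10404.3 − 4094.7) / 20.3 ≈ 310.82.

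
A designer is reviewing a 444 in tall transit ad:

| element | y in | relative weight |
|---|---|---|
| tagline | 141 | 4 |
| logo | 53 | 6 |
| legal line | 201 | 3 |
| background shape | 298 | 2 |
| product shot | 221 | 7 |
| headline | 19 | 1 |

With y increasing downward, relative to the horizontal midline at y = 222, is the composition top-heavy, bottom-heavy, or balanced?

Total weight = 4 + 6 + 3 + 2 + 7 + 1 = 23.
y: moment 3647 / weight 23 ≈ 158.57
158.6 vs midline 222 → top-heavy.

top-heavy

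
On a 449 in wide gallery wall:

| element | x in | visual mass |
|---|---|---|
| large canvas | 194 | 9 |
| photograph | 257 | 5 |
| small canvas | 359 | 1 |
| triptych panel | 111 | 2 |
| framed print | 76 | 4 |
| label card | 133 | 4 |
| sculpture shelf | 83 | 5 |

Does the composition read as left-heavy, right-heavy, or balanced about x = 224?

Weights sum to 9 + 5 + 1 + 2 + 4 + 4 + 5 = 30.
x-moment: 9·194 + 5·257 + 1·359 + 2·111 + 4·76 + 4·133 + 5·83 = 4863; centroid 4863/30 ≈ 162.10.
162.1 vs midline 224 → left-heavy.

left-heavy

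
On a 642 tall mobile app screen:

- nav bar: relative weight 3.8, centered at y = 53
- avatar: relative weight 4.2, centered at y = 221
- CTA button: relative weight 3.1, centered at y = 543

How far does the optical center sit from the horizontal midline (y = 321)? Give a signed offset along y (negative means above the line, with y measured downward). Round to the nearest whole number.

Total weight = 3.8 + 4.2 + 3.1 = 11.1.
y: (3.8·53 + 4.2·221 + 3.1·543) / 11.1 = 2812.9 / 11.1 ≈ 253.41
Offset from y = 321: 253.41 − 321 ≈ -67.59.

≈ -68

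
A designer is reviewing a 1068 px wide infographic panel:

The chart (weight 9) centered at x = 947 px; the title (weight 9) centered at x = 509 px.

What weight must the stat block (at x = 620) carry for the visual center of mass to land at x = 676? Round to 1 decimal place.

Existing Σw = 18 (9 + 9); existing moment 9·947 + 9·509 = 13104.
Set Σw·x/Σw = 676: (13104 + 620w) = 676·(18 + w).
Rearranging, w·(620 − 676) = 676·18 − 13104 = -936, so w ≈ -936/-56 = 16.71.

w ≈ 16.7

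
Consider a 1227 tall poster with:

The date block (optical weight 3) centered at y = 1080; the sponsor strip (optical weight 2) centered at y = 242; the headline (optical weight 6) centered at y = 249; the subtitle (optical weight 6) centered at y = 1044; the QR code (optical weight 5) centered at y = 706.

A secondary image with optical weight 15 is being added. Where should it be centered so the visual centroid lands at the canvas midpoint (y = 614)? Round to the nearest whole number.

New total weight: (3 + 2 + 6 + 6 + 5) + 15 = 37.
y: need Σw·y = 37·614 = 22718. Existing = 3·1080 + 2·242 + 6·249 + 6·1044 + 5·706 = 15012. Remainder 7706 / 15 ≈ 513.73.

y ≈ 514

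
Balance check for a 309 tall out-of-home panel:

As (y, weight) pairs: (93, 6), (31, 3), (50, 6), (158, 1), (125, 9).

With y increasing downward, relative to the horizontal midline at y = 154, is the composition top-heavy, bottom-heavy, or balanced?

top-heavy

Total weight = 6 + 3 + 6 + 1 + 9 = 25.
y: (6·93 + 3·31 + 6·50 + 1·158 + 9·125) / 25 = 2234 / 25 ≈ 89.36
89.4 vs midline 154 → top-heavy.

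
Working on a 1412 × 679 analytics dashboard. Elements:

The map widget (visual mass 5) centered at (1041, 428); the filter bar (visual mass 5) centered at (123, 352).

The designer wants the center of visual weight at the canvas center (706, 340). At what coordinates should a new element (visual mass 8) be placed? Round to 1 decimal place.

(861.0, 277.5)

After adding the new element, total weight = 5 + 5 + 8 = 18.
x: need Σw·x = 18·706 = 12708. Existing = 5·1041 + 5·123 = 5820. Remainder 6888 / 8 ≈ 861.00.
y: need Σw·y = 18·340 = 6120. Existing = 5·428 + 5·352 = 3900. Remainder 2220 / 8 ≈ 277.50.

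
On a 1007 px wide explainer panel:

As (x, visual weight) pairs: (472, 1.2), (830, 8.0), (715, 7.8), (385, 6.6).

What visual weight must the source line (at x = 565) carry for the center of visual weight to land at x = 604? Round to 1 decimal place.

w ≈ 27.4

Known weights sum to 1.2 + 8.0 + 7.8 + 6.6 = 23.6; their moment is 1.2·472 + 8.0·830 + 7.8·715 + 6.6·385 = 15324.4.
Set Σw·x/Σw = 604: (15324.4 + 565w) = 604·(23.6 + w).
So w = (604·23.6 − 15324.4)/(565 − 604) = -1070.0/-39 ≈ 27.44.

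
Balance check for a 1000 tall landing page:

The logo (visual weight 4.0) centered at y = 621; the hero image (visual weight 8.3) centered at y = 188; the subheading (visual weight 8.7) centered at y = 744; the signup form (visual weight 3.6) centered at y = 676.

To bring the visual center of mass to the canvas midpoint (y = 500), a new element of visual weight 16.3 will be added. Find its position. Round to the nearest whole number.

y ≈ 460

After adding the new element, total weight = 4.0 + 8.3 + 8.7 + 3.6 + 16.3 = 40.9.
Along y: (12950.8 + 16.3·y) / 40.9 = 500 (existing moment 4.0·621 + 8.3·188 + 8.7·744 + 3.6·676 = 12950.8) ⇒ y = (20450.0 − 12950.8) / 16.3 ≈ 460.07.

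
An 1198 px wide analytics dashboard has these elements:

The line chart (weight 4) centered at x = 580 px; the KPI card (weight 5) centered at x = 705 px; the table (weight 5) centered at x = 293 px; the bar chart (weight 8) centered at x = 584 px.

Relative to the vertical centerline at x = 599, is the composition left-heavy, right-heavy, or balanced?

Σw = 4 + 5 + 5 + 8 = 22.
x-moment: 4·580 + 5·705 + 5·293 + 8·584 = 11982; centroid 11982/22 ≈ 544.64.
544.6 lies left of the midline 599, so the layout is left-heavy.

left-heavy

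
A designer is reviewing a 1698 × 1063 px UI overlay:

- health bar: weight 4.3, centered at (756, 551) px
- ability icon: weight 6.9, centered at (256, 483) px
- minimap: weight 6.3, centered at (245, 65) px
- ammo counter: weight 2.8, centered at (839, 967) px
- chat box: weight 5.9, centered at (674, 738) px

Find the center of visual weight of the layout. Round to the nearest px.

(492, 503)

Total weight = 4.3 + 6.9 + 6.3 + 2.8 + 5.9 = 26.2.
Σw·x = 4.3·756 + 6.9·256 + 6.3·245 + 2.8·839 + 5.9·674 = 12886.5, so x̄ = 12886.5/26.2 ≈ 491.85.
Σw·y = 4.3·551 + 6.9·483 + 6.3·65 + 2.8·967 + 5.9·738 = 13173.3, so ȳ = 13173.3/26.2 ≈ 502.80.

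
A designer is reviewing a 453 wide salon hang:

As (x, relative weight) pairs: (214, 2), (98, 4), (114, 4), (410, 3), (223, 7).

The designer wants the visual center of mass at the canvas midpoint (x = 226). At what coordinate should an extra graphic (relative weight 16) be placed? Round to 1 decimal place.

x ≈ 254.3

New total weight: (2 + 4 + 4 + 3 + 7) + 16 = 36.
Along x: (4067 + 16·x) / 36 = 226 (existing moment 2·214 + 4·98 + 4·114 + 3·410 + 7·223 = 4067) ⇒ x = (8136 − 4067) / 16 ≈ 254.31.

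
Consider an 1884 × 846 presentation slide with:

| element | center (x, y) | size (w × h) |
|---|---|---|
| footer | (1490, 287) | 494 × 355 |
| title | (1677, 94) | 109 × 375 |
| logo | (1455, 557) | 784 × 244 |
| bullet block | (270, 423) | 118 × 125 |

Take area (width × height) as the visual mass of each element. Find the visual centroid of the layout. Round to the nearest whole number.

(1450, 395)

Areas → weights: footer 494·355 = 175370, title 109·375 = 40875, logo 784·244 = 191296, bullet block 118·125 = 14750; Σw = 422291.
x-moment: 175370·1490 + 40875·1677 + 191296·1455 + 14750·270 = 612166855; centroid 612166855/422291 ≈ 1449.63.
y-moment: 175370·287 + 40875·94 + 191296·557 + 14750·423 = 166964562; centroid 166964562/422291 ≈ 395.38.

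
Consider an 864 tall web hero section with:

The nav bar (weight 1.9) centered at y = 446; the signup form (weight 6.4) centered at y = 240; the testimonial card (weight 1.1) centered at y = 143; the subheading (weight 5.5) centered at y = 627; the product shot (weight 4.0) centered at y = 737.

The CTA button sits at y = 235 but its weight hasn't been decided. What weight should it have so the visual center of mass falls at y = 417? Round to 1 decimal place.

w ≈ 5.8

Existing Σw = 18.9 (1.9 + 6.4 + 1.1 + 5.5 + 4.0); existing moment 1.9·446 + 6.4·240 + 1.1·143 + 5.5·627 + 4.0·737 = 8937.2.
Set Σw·y/Σw = 417: (8937.2 + 235w) = 417·(18.9 + w).
Solving: w = (417·18.9 − 8937.2) / (235 − 417) = -1055.9 / -182 ≈ 5.80.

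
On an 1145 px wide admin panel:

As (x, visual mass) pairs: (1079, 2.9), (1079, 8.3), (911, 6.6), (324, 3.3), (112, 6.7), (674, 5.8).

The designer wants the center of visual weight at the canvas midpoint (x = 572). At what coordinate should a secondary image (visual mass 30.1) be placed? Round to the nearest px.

x ≈ 419

After adding the secondary image, total weight = 2.9 + 8.3 + 6.6 + 3.3 + 6.7 + 5.8 + 30.1 = 63.7.
x: need Σw·x = 63.7·572 = 36436.4. Existing = 2.9·1079 + 8.3·1079 + 6.6·911 + 3.3·324 + 6.7·112 + 5.8·674 = 23826.2. Remainder 12610.2 / 30.1 ≈ 418.94.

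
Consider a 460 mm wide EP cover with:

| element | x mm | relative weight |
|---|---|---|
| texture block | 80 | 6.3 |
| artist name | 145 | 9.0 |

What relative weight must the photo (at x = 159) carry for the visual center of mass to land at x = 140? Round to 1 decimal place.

Known weights sum to 6.3 + 9.0 = 15.3; their moment is 6.3·80 + 9.0·145 = 1809.0.
Set Σw·x/Σw = 140: (1809.0 + 159w) = 140·(15.3 + w).
Rearranging, w·(159 − 140) = 140·15.3 − 1809.0 = 333.0, so w ≈ 333.0/19 = 17.53.

w ≈ 17.5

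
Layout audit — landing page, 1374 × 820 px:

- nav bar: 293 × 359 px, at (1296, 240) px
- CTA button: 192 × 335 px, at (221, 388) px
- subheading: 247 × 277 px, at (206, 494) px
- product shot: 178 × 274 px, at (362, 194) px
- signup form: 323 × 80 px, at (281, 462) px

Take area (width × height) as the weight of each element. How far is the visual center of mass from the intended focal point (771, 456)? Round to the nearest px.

≈ 203 px

Areas: nav bar 293·359 = 105187, CTA button 192·335 = 64320, subheading 247·277 = 68419, product shot 178·274 = 48772, signup form 323·80 = 25840. Total weight = 312538.
x-moment: 105187·1296 + 64320·221 + 68419·206 + 48772·362 + 25840·281 = 189547890; centroid 189547890/312538 ≈ 606.48.
y-moment: 105187·240 + 64320·388 + 68419·494 + 48772·194 + 25840·462 = 105399874; centroid 105399874/312538 ≈ 337.24.
Relative to (771, 456): Δ = (-164.52, -118.76); |Δ| = √(-164.52² + -118.76²) ≈ 202.91.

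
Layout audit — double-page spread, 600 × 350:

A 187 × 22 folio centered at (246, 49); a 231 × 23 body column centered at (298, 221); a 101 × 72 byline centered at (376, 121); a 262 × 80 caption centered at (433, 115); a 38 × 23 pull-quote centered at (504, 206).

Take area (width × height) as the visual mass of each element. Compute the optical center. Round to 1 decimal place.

(385.3, 125.8)

Taking area as weight: folio 187·22 = 4114, body column 231·23 = 5313, byline 101·72 = 7272, caption 262·80 = 20960, pull-quote 38·23 = 874. Sum 38533.
Σw·x = 4114·246 + 5313·298 + 7272·376 + 20960·433 + 874·504 = 14845766, so x̄ = 14845766/38533 ≈ 385.27.
Σw·y = 4114·49 + 5313·221 + 7272·121 + 20960·115 + 874·206 = 4846115, so ȳ = 4846115/38533 ≈ 125.77.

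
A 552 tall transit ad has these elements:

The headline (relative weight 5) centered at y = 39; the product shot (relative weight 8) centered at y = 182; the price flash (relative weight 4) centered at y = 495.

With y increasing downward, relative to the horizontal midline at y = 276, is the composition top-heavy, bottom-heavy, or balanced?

Total weight = 5 + 8 + 4 = 17.
y-moment: 5·39 + 8·182 + 4·495 = 3631; centroid 3631/17 ≈ 213.59.
213.6 vs midline 276 → top-heavy.

top-heavy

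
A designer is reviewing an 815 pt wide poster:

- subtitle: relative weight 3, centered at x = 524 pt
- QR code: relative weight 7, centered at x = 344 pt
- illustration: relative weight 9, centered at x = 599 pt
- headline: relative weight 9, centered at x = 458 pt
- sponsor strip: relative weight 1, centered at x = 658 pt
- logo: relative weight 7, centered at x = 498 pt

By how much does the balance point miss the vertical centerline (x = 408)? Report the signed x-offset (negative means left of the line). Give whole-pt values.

≈ 82 pt

Total weight = 3 + 7 + 9 + 9 + 1 + 7 = 36.
Σw·x = 17637; x̄ = 17637/36 ≈ 489.92.
Difference: 489.92 − 408 ≈ 81.92.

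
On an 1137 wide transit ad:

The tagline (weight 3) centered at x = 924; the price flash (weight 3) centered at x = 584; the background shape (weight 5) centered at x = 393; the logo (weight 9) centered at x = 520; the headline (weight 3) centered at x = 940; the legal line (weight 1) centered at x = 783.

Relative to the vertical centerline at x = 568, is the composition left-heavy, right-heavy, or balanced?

Σw = 3 + 3 + 5 + 9 + 3 + 1 = 24.
x-moment: 3·924 + 3·584 + 5·393 + 9·520 + 3·940 + 1·783 = 14772; centroid 14772/24 ≈ 615.50.
615.5 lies right of the midline 568, so the layout is right-heavy.

right-heavy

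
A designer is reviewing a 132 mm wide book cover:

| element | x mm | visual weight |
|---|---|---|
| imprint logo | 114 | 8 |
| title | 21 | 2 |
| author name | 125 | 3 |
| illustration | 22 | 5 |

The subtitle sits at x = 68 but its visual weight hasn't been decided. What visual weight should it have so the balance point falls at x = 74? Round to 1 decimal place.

w ≈ 17.8

Existing Σw = 18 (8 + 2 + 3 + 5); existing moment 8·114 + 2·21 + 3·125 + 5·22 = 1439.
Set Σw·x/Σw = 74: (1439 + 68w) = 74·(18 + w).
Solving: w = (74·18 − 1439) / (68 − 74) = -107 / -6 ≈ 17.83.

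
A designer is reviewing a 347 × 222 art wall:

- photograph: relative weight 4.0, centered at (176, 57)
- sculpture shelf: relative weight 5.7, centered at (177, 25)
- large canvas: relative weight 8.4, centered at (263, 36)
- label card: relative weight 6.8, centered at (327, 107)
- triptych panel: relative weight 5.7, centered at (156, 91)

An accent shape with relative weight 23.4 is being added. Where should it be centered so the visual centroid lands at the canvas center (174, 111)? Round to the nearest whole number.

(101, 174)

New total weight: (4.0 + 5.7 + 8.4 + 6.8 + 5.7) + 23.4 = 54.0.
x: need Σw·x = 54.0·174 = 9396.0. Existing = 4.0·176 + 5.7·177 + 8.4·263 + 6.8·327 + 5.7·156 = 7034.9. Remainder 2361.1 / 23.4 ≈ 100.90.
y: need Σw·y = 54.0·111 = 5994.0. Existing = 4.0·57 + 5.7·25 + 8.4·36 + 6.8·107 + 5.7·91 = 1919.2. Remainder 4074.8 / 23.4 ≈ 174.14.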